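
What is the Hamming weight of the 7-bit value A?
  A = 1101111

1101111
1-bits at positions (from bit 0 = LSB): 0, 1, 2, 3, 5, 6
Count = 6

Answer: 6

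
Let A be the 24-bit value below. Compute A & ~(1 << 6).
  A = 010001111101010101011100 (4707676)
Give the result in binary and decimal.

Mask = ~(1 << 6) = 111111111111111110111111
Bit 6 of A is 1, so AND-ing with the mask clears it to 0.
  010001111101010101011100
& 111111111111111110111111
--------------------------
  010001111101010100011100

Answer: 010001111101010100011100 (4707612)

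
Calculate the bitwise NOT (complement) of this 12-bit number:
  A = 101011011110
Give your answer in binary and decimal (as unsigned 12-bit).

Flip each bit (0->1, 1->0):
  101011011110
  010100100001

Answer: 010100100001 (1313)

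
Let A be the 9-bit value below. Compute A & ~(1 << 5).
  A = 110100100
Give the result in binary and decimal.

Mask = ~(1 << 5) = 111011111
Bit 5 of A is 1, so AND-ing with the mask clears it to 0.
  110100100
& 111011111
-----------
  110000100

Answer: 110000100 (388)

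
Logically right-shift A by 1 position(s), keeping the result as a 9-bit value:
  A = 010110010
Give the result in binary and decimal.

Logical shift right by 1: drop the bottom 1 bit(s), prepend 1 zero(s) on the left.
  010110010  ->  keep [01011001], discard [0], prepend 0
= 001011001

Answer: 001011001 (89)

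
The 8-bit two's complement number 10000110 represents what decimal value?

MSB is 1, so the value is negative. Find the magnitude:
1. Invert bits:  01111001
2. Add 1:        01111010  = 122
3. Apply sign:   -122

Answer: -122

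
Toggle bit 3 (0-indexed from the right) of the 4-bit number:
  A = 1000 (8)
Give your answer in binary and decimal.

Mask = 1 << 3 = 1000
Bit 3 of A is 1; XOR with the mask flips it to 0.
  1000
^ 1000
------
  0000

Answer: 0000 (0)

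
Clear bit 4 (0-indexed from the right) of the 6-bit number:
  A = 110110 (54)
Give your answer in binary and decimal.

Mask = ~(1 << 4) = 101111
Bit 4 of A is 1, so AND-ing with the mask clears it to 0.
  110110
& 101111
--------
  100110

Answer: 100110 (38)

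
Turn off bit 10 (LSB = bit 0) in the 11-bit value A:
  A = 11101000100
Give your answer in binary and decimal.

Mask = ~(1 << 10) = 01111111111
Bit 10 of A is 1, so AND-ing with the mask clears it to 0.
  11101000100
& 01111111111
-------------
  01101000100

Answer: 01101000100 (836)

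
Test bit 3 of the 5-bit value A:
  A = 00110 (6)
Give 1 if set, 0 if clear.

Bit 3 is the 4th from the right.
  00110
   ^
That bit is 0.

Answer: 0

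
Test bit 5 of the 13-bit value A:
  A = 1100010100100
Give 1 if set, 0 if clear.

Bit 5 is the 6th from the right.
  1100010100100
         ^
That bit is 1.

Answer: 1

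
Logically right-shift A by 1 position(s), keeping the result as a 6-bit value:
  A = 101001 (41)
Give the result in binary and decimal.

Logical shift right by 1: drop the bottom 1 bit(s), prepend 1 zero(s) on the left.
  101001  ->  keep [10100], discard [1], prepend 0
= 010100

Answer: 010100 (20)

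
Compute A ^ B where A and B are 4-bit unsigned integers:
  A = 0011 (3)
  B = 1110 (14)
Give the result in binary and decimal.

Apply ^ to each column (1 where bits differ):
  0011
^ 1110
------
  1101

Answer: 1101 (13)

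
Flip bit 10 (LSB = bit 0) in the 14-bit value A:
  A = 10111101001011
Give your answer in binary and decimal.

Mask = 1 << 10 = 00010000000000
Bit 10 of A is 1; XOR with the mask flips it to 0.
  10111101001011
^ 00010000000000
----------------
  10101101001011

Answer: 10101101001011 (11083)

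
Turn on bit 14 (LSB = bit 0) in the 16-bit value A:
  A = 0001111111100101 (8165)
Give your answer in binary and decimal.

Mask = 1 << 14 = 0100000000000000
Bit 14 of A is 0, so OR-ing with the mask flips it to 1.
  0001111111100101
| 0100000000000000
------------------
  0101111111100101

Answer: 0101111111100101 (24549)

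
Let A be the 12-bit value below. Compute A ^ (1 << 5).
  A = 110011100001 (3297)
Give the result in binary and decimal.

Mask = 1 << 5 = 000000100000
Bit 5 of A is 1; XOR with the mask flips it to 0.
  110011100001
^ 000000100000
--------------
  110011000001

Answer: 110011000001 (3265)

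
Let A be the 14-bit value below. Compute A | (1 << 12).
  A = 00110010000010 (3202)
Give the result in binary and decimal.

Mask = 1 << 12 = 01000000000000
Bit 12 of A is 0, so OR-ing with the mask flips it to 1.
  00110010000010
| 01000000000000
----------------
  01110010000010

Answer: 01110010000010 (7298)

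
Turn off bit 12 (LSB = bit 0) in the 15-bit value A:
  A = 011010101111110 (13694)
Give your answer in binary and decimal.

Mask = ~(1 << 12) = 110111111111111
Bit 12 of A is 1, so AND-ing with the mask clears it to 0.
  011010101111110
& 110111111111111
-----------------
  010010101111110

Answer: 010010101111110 (9598)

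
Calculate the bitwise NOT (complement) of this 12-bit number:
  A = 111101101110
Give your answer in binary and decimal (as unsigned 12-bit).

Flip each bit (0->1, 1->0):
  111101101110
  000010010001

Answer: 000010010001 (145)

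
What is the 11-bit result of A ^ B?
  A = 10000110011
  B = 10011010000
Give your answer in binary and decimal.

Apply ^ to each column (1 where bits differ):
  10000110011
^ 10011010000
-------------
  00011100011

Answer: 00011100011 (227)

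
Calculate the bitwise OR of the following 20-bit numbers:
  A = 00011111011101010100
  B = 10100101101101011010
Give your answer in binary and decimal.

Apply | to each column (1 where either bit is 1):
  00011111011101010100
| 10100101101101011010
----------------------
  10111111111101011110

Answer: 10111111111101011110 (786270)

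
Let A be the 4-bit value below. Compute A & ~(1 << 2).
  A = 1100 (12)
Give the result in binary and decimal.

Mask = ~(1 << 2) = 1011
Bit 2 of A is 1, so AND-ing with the mask clears it to 0.
  1100
& 1011
------
  1000

Answer: 1000 (8)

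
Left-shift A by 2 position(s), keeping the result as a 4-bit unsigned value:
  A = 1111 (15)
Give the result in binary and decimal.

Shift left by 2: drop the top 2 bit(s), append 2 zero(s) on the right.
  1111  ->  discard [11], keep [11], append 00
= 1100

Answer: 1100 (12)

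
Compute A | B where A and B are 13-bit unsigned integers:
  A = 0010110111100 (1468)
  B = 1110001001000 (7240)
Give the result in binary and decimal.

Apply | to each column (1 where either bit is 1):
  0010110111100
| 1110001001000
---------------
  1110111111100

Answer: 1110111111100 (7676)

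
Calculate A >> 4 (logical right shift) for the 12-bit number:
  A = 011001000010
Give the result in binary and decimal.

Logical shift right by 4: drop the bottom 4 bit(s), prepend 4 zero(s) on the left.
  011001000010  ->  keep [01100100], discard [0010], prepend 0000
= 000001100100

Answer: 000001100100 (100)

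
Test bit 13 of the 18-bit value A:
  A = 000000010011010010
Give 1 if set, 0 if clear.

Bit 13 is the 14th from the right.
  000000010011010010
      ^
That bit is 0.

Answer: 0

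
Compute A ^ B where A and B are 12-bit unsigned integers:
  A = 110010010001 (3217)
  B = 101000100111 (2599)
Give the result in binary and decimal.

Apply ^ to each column (1 where bits differ):
  110010010001
^ 101000100111
--------------
  011010110110

Answer: 011010110110 (1718)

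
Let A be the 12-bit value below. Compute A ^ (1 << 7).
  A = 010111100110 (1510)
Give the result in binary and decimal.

Mask = 1 << 7 = 000010000000
Bit 7 of A is 1; XOR with the mask flips it to 0.
  010111100110
^ 000010000000
--------------
  010101100110

Answer: 010101100110 (1382)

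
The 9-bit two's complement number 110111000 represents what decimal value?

MSB is 1, so the value is negative. Find the magnitude:
1. Invert bits:  001000111
2. Add 1:        001001000  = 72
3. Apply sign:   -72

Answer: -72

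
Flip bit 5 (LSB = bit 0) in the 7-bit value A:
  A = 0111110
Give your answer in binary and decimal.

Mask = 1 << 5 = 0100000
Bit 5 of A is 1; XOR with the mask flips it to 0.
  0111110
^ 0100000
---------
  0011110

Answer: 0011110 (30)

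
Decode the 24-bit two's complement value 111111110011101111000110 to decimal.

MSB is 1, so the value is negative. Find the magnitude:
1. Invert bits:  000000001100010000111001
2. Add 1:        000000001100010000111010  = 50234
3. Apply sign:   -50234

Answer: -50234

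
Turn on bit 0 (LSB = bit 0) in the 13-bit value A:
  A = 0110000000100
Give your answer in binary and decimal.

Mask = 1 << 0 = 0000000000001
Bit 0 of A is 0, so OR-ing with the mask flips it to 1.
  0110000000100
| 0000000000001
---------------
  0110000000101

Answer: 0110000000101 (3077)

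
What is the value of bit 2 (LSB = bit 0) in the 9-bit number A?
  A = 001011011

Bit 2 is the 3rd from the right.
  001011011
        ^
That bit is 0.

Answer: 0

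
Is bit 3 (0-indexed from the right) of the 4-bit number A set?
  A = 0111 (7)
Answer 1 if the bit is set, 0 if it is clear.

Bit 3 is the 4th from the right.
  0111
  ^
That bit is 0.

Answer: 0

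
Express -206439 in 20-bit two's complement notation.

1. Binary of +206439:  00110010011001100111
2. Invert bits:     11001101100110011000
3. Add 1:           11001101100110011001

Answer: 11001101100110011001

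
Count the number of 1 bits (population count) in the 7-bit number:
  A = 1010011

1010011
1-bits at positions (from bit 0 = LSB): 0, 1, 4, 6
Count = 4

Answer: 4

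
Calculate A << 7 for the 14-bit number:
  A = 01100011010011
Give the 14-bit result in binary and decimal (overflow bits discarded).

Shift left by 7: drop the top 7 bit(s), append 7 zero(s) on the right.
  01100011010011  ->  discard [0110001], keep [1010011], append 0000000
= 10100110000000

Answer: 10100110000000 (10624)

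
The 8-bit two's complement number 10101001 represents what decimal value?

MSB is 1, so the value is negative. Find the magnitude:
1. Invert bits:  01010110
2. Add 1:        01010111  = 87
3. Apply sign:   -87

Answer: -87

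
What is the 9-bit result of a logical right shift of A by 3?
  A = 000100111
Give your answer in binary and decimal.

Logical shift right by 3: drop the bottom 3 bit(s), prepend 3 zero(s) on the left.
  000100111  ->  keep [000100], discard [111], prepend 000
= 000000100

Answer: 000000100 (4)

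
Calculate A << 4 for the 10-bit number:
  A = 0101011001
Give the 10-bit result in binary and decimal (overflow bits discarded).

Shift left by 4: drop the top 4 bit(s), append 4 zero(s) on the right.
  0101011001  ->  discard [0101], keep [011001], append 0000
= 0110010000

Answer: 0110010000 (400)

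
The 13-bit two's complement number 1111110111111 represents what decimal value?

MSB is 1, so the value is negative. Find the magnitude:
1. Invert bits:  0000001000000
2. Add 1:        0000001000001  = 65
3. Apply sign:   -65

Answer: -65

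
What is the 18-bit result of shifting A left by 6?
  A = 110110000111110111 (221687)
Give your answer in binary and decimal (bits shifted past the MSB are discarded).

Shift left by 6: drop the top 6 bit(s), append 6 zero(s) on the right.
  110110000111110111  ->  discard [110110], keep [000111110111], append 000000
= 000111110111000000

Answer: 000111110111000000 (32192)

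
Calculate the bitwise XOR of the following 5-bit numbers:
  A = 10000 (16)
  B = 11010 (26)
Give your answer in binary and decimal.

Apply ^ to each column (1 where bits differ):
  10000
^ 11010
-------
  01010

Answer: 01010 (10)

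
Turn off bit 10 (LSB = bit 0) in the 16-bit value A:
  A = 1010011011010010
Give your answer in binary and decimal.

Mask = ~(1 << 10) = 1111101111111111
Bit 10 of A is 1, so AND-ing with the mask clears it to 0.
  1010011011010010
& 1111101111111111
------------------
  1010001011010010

Answer: 1010001011010010 (41682)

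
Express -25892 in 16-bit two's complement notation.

1. Binary of +25892:  0110010100100100
2. Invert bits:     1001101011011011
3. Add 1:           1001101011011100

Answer: 1001101011011100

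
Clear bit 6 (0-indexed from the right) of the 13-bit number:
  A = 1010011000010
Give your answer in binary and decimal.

Mask = ~(1 << 6) = 1111110111111
Bit 6 of A is 1, so AND-ing with the mask clears it to 0.
  1010011000010
& 1111110111111
---------------
  1010010000010

Answer: 1010010000010 (5250)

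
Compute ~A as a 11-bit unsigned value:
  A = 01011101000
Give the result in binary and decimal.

Flip each bit (0->1, 1->0):
  01011101000
  10100010111

Answer: 10100010111 (1303)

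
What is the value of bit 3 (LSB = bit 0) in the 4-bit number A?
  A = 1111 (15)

Bit 3 is the 4th from the right.
  1111
  ^
That bit is 1.

Answer: 1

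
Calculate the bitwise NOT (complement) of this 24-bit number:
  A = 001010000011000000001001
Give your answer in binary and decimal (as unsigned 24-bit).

Flip each bit (0->1, 1->0):
  001010000011000000001001
  110101111100111111110110

Answer: 110101111100111111110110 (14143478)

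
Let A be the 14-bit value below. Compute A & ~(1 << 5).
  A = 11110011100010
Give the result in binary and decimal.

Mask = ~(1 << 5) = 11111111011111
Bit 5 of A is 1, so AND-ing with the mask clears it to 0.
  11110011100010
& 11111111011111
----------------
  11110011000010

Answer: 11110011000010 (15554)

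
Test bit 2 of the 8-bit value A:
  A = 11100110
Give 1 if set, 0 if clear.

Bit 2 is the 3rd from the right.
  11100110
       ^
That bit is 1.

Answer: 1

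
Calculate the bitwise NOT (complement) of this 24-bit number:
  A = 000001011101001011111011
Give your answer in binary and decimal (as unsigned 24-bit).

Flip each bit (0->1, 1->0):
  000001011101001011111011
  111110100010110100000100

Answer: 111110100010110100000100 (16395524)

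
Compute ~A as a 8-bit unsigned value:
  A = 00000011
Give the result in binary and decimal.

Flip each bit (0->1, 1->0):
  00000011
  11111100

Answer: 11111100 (252)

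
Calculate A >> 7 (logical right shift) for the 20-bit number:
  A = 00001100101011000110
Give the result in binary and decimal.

Logical shift right by 7: drop the bottom 7 bit(s), prepend 7 zero(s) on the left.
  00001100101011000110  ->  keep [0000110010101], discard [1000110], prepend 0000000
= 00000000000110010101

Answer: 00000000000110010101 (405)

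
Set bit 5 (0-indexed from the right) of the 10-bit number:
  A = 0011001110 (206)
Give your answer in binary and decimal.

Mask = 1 << 5 = 0000100000
Bit 5 of A is 0, so OR-ing with the mask flips it to 1.
  0011001110
| 0000100000
------------
  0011101110

Answer: 0011101110 (238)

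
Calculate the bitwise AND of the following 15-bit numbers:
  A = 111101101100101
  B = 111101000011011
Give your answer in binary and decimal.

Apply & to each column (1 only where both bits are 1):
  111101101100101
& 111101000011011
-----------------
  111101000000001

Answer: 111101000000001 (31233)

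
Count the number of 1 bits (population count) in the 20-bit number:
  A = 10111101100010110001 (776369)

10111101100010110001
1-bits at positions (from bit 0 = LSB): 0, 4, 5, 7, 11, 12, 14, 15, 16, 17, 19
Count = 11

Answer: 11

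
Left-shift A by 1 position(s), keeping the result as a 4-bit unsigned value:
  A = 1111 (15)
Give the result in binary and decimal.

Shift left by 1: drop the top 1 bit(s), append 1 zero(s) on the right.
  1111  ->  discard [1], keep [111], append 0
= 1110

Answer: 1110 (14)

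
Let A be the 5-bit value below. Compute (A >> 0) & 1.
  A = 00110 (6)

Bit 0 is the 1st from the right.
  00110
      ^
That bit is 0.

Answer: 0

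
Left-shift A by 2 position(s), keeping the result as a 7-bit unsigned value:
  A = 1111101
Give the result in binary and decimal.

Shift left by 2: drop the top 2 bit(s), append 2 zero(s) on the right.
  1111101  ->  discard [11], keep [11101], append 00
= 1110100

Answer: 1110100 (116)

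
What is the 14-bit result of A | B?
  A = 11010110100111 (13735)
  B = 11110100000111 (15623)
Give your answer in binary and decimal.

Apply | to each column (1 where either bit is 1):
  11010110100111
| 11110100000111
----------------
  11110110100111

Answer: 11110110100111 (15783)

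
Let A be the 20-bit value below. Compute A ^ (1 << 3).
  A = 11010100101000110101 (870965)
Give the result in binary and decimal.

Mask = 1 << 3 = 00000000000000001000
Bit 3 of A is 0; XOR with the mask flips it to 1.
  11010100101000110101
^ 00000000000000001000
----------------------
  11010100101000111101

Answer: 11010100101000111101 (870973)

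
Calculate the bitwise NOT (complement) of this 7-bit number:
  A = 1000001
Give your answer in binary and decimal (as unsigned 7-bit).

Flip each bit (0->1, 1->0):
  1000001
  0111110

Answer: 0111110 (62)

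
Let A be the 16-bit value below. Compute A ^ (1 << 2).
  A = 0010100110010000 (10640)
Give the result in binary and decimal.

Mask = 1 << 2 = 0000000000000100
Bit 2 of A is 0; XOR with the mask flips it to 1.
  0010100110010000
^ 0000000000000100
------------------
  0010100110010100

Answer: 0010100110010100 (10644)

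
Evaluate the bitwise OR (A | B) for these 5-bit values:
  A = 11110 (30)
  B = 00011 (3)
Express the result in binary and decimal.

Apply | to each column (1 where either bit is 1):
  11110
| 00011
-------
  11111

Answer: 11111 (31)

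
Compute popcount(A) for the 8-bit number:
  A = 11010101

11010101
1-bits at positions (from bit 0 = LSB): 0, 2, 4, 6, 7
Count = 5

Answer: 5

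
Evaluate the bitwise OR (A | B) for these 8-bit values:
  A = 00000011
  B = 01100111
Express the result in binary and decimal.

Apply | to each column (1 where either bit is 1):
  00000011
| 01100111
----------
  01100111

Answer: 01100111 (103)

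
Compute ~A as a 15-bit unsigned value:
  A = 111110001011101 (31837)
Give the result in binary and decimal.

Flip each bit (0->1, 1->0):
  111110001011101
  000001110100010

Answer: 000001110100010 (930)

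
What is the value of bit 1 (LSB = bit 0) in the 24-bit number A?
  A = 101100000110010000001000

Bit 1 is the 2nd from the right.
  101100000110010000001000
                        ^
That bit is 0.

Answer: 0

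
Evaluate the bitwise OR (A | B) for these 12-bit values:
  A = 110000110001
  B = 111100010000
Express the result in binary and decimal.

Apply | to each column (1 where either bit is 1):
  110000110001
| 111100010000
--------------
  111100110001

Answer: 111100110001 (3889)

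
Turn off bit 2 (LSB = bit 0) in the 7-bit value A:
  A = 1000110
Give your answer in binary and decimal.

Mask = ~(1 << 2) = 1111011
Bit 2 of A is 1, so AND-ing with the mask clears it to 0.
  1000110
& 1111011
---------
  1000010

Answer: 1000010 (66)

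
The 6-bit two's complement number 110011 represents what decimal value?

MSB is 1, so the value is negative. Find the magnitude:
1. Invert bits:  001100
2. Add 1:        001101  = 13
3. Apply sign:   -13

Answer: -13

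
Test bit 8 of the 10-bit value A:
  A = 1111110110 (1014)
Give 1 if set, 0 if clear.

Bit 8 is the 9th from the right.
  1111110110
   ^
That bit is 1.

Answer: 1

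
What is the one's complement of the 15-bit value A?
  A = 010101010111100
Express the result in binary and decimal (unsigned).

Flip each bit (0->1, 1->0):
  010101010111100
  101010101000011

Answer: 101010101000011 (21827)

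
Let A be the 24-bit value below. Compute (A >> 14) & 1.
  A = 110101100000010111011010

Bit 14 is the 15th from the right.
  110101100000010111011010
           ^
That bit is 0.

Answer: 0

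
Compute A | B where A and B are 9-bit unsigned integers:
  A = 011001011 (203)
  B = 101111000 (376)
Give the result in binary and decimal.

Apply | to each column (1 where either bit is 1):
  011001011
| 101111000
-----------
  111111011

Answer: 111111011 (507)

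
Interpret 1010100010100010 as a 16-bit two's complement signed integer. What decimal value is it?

MSB is 1, so the value is negative. Find the magnitude:
1. Invert bits:  0101011101011101
2. Add 1:        0101011101011110  = 22366
3. Apply sign:   -22366

Answer: -22366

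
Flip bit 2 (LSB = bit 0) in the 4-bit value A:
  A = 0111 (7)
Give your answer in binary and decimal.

Mask = 1 << 2 = 0100
Bit 2 of A is 1; XOR with the mask flips it to 0.
  0111
^ 0100
------
  0011

Answer: 0011 (3)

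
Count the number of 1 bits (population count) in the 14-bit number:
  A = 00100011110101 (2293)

00100011110101
1-bits at positions (from bit 0 = LSB): 0, 2, 4, 5, 6, 7, 11
Count = 7

Answer: 7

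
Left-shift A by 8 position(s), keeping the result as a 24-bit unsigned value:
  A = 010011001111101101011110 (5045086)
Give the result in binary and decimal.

Shift left by 8: drop the top 8 bit(s), append 8 zero(s) on the right.
  010011001111101101011110  ->  discard [01001100], keep [1111101101011110], append 00000000
= 111110110101111000000000

Answer: 111110110101111000000000 (16473600)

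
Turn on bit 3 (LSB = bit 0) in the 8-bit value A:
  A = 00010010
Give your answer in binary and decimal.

Mask = 1 << 3 = 00001000
Bit 3 of A is 0, so OR-ing with the mask flips it to 1.
  00010010
| 00001000
----------
  00011010

Answer: 00011010 (26)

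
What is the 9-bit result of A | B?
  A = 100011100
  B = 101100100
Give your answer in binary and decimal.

Apply | to each column (1 where either bit is 1):
  100011100
| 101100100
-----------
  101111100

Answer: 101111100 (380)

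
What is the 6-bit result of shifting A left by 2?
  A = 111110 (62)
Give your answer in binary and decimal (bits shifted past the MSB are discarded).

Shift left by 2: drop the top 2 bit(s), append 2 zero(s) on the right.
  111110  ->  discard [11], keep [1110], append 00
= 111000

Answer: 111000 (56)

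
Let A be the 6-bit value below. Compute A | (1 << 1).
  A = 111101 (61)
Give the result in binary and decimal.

Mask = 1 << 1 = 000010
Bit 1 of A is 0, so OR-ing with the mask flips it to 1.
  111101
| 000010
--------
  111111

Answer: 111111 (63)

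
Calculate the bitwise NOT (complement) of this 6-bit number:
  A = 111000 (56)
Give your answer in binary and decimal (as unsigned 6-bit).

Flip each bit (0->1, 1->0):
  111000
  000111

Answer: 000111 (7)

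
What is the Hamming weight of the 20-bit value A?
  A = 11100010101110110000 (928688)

11100010101110110000
1-bits at positions (from bit 0 = LSB): 4, 5, 7, 8, 9, 11, 13, 17, 18, 19
Count = 10

Answer: 10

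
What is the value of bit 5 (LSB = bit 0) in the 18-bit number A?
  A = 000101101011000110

Bit 5 is the 6th from the right.
  000101101011000110
              ^
That bit is 0.

Answer: 0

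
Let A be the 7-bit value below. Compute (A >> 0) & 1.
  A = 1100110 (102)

Bit 0 is the 1st from the right.
  1100110
        ^
That bit is 0.

Answer: 0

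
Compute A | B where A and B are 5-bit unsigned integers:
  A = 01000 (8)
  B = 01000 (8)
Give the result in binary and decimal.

Apply | to each column (1 where either bit is 1):
  01000
| 01000
-------
  01000

Answer: 01000 (8)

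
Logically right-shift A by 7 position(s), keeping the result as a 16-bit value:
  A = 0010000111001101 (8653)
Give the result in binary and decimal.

Logical shift right by 7: drop the bottom 7 bit(s), prepend 7 zero(s) on the left.
  0010000111001101  ->  keep [001000011], discard [1001101], prepend 0000000
= 0000000001000011

Answer: 0000000001000011 (67)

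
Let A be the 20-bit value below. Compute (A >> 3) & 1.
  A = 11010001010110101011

Bit 3 is the 4th from the right.
  11010001010110101011
                  ^
That bit is 1.

Answer: 1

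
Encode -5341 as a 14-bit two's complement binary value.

1. Binary of +5341:  01010011011101
2. Invert bits:     10101100100010
3. Add 1:           10101100100011

Answer: 10101100100011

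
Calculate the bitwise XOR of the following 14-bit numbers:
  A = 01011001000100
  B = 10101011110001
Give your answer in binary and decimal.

Apply ^ to each column (1 where bits differ):
  01011001000100
^ 10101011110001
----------------
  11110010110101

Answer: 11110010110101 (15541)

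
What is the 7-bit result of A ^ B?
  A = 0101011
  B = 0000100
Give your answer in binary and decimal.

Apply ^ to each column (1 where bits differ):
  0101011
^ 0000100
---------
  0101111

Answer: 0101111 (47)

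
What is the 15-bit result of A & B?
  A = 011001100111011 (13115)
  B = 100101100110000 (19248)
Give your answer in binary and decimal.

Apply & to each column (1 only where both bits are 1):
  011001100111011
& 100101100110000
-----------------
  000001100110000

Answer: 000001100110000 (816)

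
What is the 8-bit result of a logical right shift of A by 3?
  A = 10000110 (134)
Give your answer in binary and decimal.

Logical shift right by 3: drop the bottom 3 bit(s), prepend 3 zero(s) on the left.
  10000110  ->  keep [10000], discard [110], prepend 000
= 00010000

Answer: 00010000 (16)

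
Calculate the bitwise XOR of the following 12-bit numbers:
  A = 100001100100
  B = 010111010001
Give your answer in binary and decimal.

Apply ^ to each column (1 where bits differ):
  100001100100
^ 010111010001
--------------
  110110110101

Answer: 110110110101 (3509)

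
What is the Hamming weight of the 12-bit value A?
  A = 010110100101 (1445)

010110100101
1-bits at positions (from bit 0 = LSB): 0, 2, 5, 7, 8, 10
Count = 6

Answer: 6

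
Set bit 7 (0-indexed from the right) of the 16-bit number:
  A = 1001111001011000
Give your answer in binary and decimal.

Mask = 1 << 7 = 0000000010000000
Bit 7 of A is 0, so OR-ing with the mask flips it to 1.
  1001111001011000
| 0000000010000000
------------------
  1001111011011000

Answer: 1001111011011000 (40664)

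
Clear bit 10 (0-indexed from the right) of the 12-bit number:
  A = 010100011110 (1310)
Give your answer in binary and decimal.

Mask = ~(1 << 10) = 101111111111
Bit 10 of A is 1, so AND-ing with the mask clears it to 0.
  010100011110
& 101111111111
--------------
  000100011110

Answer: 000100011110 (286)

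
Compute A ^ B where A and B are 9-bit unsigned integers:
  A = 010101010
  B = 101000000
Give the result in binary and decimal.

Apply ^ to each column (1 where bits differ):
  010101010
^ 101000000
-----------
  111101010

Answer: 111101010 (490)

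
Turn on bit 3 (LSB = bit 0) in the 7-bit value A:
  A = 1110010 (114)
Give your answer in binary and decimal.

Mask = 1 << 3 = 0001000
Bit 3 of A is 0, so OR-ing with the mask flips it to 1.
  1110010
| 0001000
---------
  1111010

Answer: 1111010 (122)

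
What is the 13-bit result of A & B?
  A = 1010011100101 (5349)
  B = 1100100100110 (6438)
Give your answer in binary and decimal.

Apply & to each column (1 only where both bits are 1):
  1010011100101
& 1100100100110
---------------
  1000000100100

Answer: 1000000100100 (4132)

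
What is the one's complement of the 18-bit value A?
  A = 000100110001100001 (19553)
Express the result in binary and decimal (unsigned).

Flip each bit (0->1, 1->0):
  000100110001100001
  111011001110011110

Answer: 111011001110011110 (242590)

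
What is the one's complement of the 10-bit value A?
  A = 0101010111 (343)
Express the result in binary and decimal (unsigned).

Flip each bit (0->1, 1->0):
  0101010111
  1010101000

Answer: 1010101000 (680)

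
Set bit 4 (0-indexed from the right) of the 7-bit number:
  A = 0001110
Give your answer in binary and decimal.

Mask = 1 << 4 = 0010000
Bit 4 of A is 0, so OR-ing with the mask flips it to 1.
  0001110
| 0010000
---------
  0011110

Answer: 0011110 (30)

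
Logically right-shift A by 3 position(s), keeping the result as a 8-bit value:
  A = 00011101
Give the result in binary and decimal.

Logical shift right by 3: drop the bottom 3 bit(s), prepend 3 zero(s) on the left.
  00011101  ->  keep [00011], discard [101], prepend 000
= 00000011

Answer: 00000011 (3)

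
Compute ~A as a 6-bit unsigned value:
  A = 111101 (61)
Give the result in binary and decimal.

Flip each bit (0->1, 1->0):
  111101
  000010

Answer: 000010 (2)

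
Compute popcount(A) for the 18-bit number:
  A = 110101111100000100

110101111100000100
1-bits at positions (from bit 0 = LSB): 2, 8, 9, 10, 11, 12, 14, 16, 17
Count = 9

Answer: 9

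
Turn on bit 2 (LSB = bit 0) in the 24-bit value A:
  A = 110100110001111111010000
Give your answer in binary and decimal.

Mask = 1 << 2 = 000000000000000000000100
Bit 2 of A is 0, so OR-ing with the mask flips it to 1.
  110100110001111111010000
| 000000000000000000000100
--------------------------
  110100110001111111010100

Answer: 110100110001111111010100 (13836244)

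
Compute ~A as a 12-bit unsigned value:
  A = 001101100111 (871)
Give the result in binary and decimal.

Flip each bit (0->1, 1->0):
  001101100111
  110010011000

Answer: 110010011000 (3224)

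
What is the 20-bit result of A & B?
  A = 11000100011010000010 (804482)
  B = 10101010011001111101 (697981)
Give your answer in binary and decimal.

Apply & to each column (1 only where both bits are 1):
  11000100011010000010
& 10101010011001111101
----------------------
  10000000011000000000

Answer: 10000000011000000000 (525824)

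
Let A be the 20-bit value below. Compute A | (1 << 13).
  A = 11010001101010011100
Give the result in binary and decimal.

Mask = 1 << 13 = 00000010000000000000
Bit 13 of A is 0, so OR-ing with the mask flips it to 1.
  11010001101010011100
| 00000010000000000000
----------------------
  11010011101010011100

Answer: 11010011101010011100 (866972)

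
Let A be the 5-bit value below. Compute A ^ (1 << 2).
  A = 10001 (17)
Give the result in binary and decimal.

Mask = 1 << 2 = 00100
Bit 2 of A is 0; XOR with the mask flips it to 1.
  10001
^ 00100
-------
  10101

Answer: 10101 (21)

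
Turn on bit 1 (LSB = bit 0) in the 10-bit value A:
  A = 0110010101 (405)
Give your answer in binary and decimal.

Mask = 1 << 1 = 0000000010
Bit 1 of A is 0, so OR-ing with the mask flips it to 1.
  0110010101
| 0000000010
------------
  0110010111

Answer: 0110010111 (407)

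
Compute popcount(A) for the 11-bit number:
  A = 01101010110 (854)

01101010110
1-bits at positions (from bit 0 = LSB): 1, 2, 4, 6, 8, 9
Count = 6

Answer: 6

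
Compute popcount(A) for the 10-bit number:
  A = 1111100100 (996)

1111100100
1-bits at positions (from bit 0 = LSB): 2, 5, 6, 7, 8, 9
Count = 6

Answer: 6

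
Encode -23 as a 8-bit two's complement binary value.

1. Binary of +23:  00010111
2. Invert bits:     11101000
3. Add 1:           11101001

Answer: 11101001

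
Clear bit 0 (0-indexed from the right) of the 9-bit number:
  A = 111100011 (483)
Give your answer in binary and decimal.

Mask = ~(1 << 0) = 111111110
Bit 0 of A is 1, so AND-ing with the mask clears it to 0.
  111100011
& 111111110
-----------
  111100010

Answer: 111100010 (482)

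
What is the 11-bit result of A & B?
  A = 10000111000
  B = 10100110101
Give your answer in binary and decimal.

Apply & to each column (1 only where both bits are 1):
  10000111000
& 10100110101
-------------
  10000110000

Answer: 10000110000 (1072)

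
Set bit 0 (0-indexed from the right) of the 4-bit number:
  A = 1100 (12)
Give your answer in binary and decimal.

Mask = 1 << 0 = 0001
Bit 0 of A is 0, so OR-ing with the mask flips it to 1.
  1100
| 0001
------
  1101

Answer: 1101 (13)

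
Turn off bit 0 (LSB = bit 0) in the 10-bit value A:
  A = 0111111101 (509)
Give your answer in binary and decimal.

Mask = ~(1 << 0) = 1111111110
Bit 0 of A is 1, so AND-ing with the mask clears it to 0.
  0111111101
& 1111111110
------------
  0111111100

Answer: 0111111100 (508)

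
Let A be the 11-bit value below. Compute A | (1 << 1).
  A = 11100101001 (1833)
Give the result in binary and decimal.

Mask = 1 << 1 = 00000000010
Bit 1 of A is 0, so OR-ing with the mask flips it to 1.
  11100101001
| 00000000010
-------------
  11100101011

Answer: 11100101011 (1835)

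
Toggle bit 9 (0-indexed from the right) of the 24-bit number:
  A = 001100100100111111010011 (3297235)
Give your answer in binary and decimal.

Mask = 1 << 9 = 000000000000001000000000
Bit 9 of A is 1; XOR with the mask flips it to 0.
  001100100100111111010011
^ 000000000000001000000000
--------------------------
  001100100100110111010011

Answer: 001100100100110111010011 (3296723)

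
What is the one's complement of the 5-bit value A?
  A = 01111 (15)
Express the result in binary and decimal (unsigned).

Flip each bit (0->1, 1->0):
  01111
  10000

Answer: 10000 (16)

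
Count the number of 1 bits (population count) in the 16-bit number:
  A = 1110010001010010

1110010001010010
1-bits at positions (from bit 0 = LSB): 1, 4, 6, 10, 13, 14, 15
Count = 7

Answer: 7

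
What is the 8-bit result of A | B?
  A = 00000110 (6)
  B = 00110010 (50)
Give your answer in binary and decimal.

Apply | to each column (1 where either bit is 1):
  00000110
| 00110010
----------
  00110110

Answer: 00110110 (54)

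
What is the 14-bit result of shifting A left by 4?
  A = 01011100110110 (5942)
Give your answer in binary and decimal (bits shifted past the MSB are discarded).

Shift left by 4: drop the top 4 bit(s), append 4 zero(s) on the right.
  01011100110110  ->  discard [0101], keep [1100110110], append 0000
= 11001101100000

Answer: 11001101100000 (13152)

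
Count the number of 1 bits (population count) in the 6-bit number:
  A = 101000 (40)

101000
1-bits at positions (from bit 0 = LSB): 3, 5
Count = 2

Answer: 2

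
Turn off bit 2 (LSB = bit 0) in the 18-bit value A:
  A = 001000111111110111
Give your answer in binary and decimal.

Mask = ~(1 << 2) = 111111111111111011
Bit 2 of A is 1, so AND-ing with the mask clears it to 0.
  001000111111110111
& 111111111111111011
--------------------
  001000111111110011

Answer: 001000111111110011 (36851)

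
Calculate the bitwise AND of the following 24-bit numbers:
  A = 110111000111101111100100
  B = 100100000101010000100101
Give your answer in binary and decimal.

Apply & to each column (1 only where both bits are 1):
  110111000111101111100100
& 100100000101010000100101
--------------------------
  100100000101000000100100

Answer: 100100000101000000100100 (9457700)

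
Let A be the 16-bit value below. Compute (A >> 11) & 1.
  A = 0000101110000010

Bit 11 is the 12th from the right.
  0000101110000010
      ^
That bit is 1.

Answer: 1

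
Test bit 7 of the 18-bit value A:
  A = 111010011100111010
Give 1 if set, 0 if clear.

Bit 7 is the 8th from the right.
  111010011100111010
            ^
That bit is 0.

Answer: 0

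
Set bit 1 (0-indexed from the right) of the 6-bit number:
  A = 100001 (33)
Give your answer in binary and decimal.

Mask = 1 << 1 = 000010
Bit 1 of A is 0, so OR-ing with the mask flips it to 1.
  100001
| 000010
--------
  100011

Answer: 100011 (35)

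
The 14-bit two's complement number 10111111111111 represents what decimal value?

MSB is 1, so the value is negative. Find the magnitude:
1. Invert bits:  01000000000000
2. Add 1:        01000000000001  = 4097
3. Apply sign:   -4097

Answer: -4097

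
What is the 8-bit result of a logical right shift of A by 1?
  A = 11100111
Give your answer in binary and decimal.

Logical shift right by 1: drop the bottom 1 bit(s), prepend 1 zero(s) on the left.
  11100111  ->  keep [1110011], discard [1], prepend 0
= 01110011

Answer: 01110011 (115)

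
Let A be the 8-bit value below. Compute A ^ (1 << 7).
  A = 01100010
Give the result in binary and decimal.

Mask = 1 << 7 = 10000000
Bit 7 of A is 0; XOR with the mask flips it to 1.
  01100010
^ 10000000
----------
  11100010

Answer: 11100010 (226)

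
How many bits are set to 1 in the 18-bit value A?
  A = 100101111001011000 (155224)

100101111001011000
1-bits at positions (from bit 0 = LSB): 3, 4, 6, 9, 10, 11, 12, 14, 17
Count = 9

Answer: 9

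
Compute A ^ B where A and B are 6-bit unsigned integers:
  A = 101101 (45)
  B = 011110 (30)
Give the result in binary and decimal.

Apply ^ to each column (1 where bits differ):
  101101
^ 011110
--------
  110011

Answer: 110011 (51)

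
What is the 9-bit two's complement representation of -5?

1. Binary of +5:  000000101
2. Invert bits:     111111010
3. Add 1:           111111011

Answer: 111111011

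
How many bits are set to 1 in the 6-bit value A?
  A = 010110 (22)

010110
1-bits at positions (from bit 0 = LSB): 1, 2, 4
Count = 3

Answer: 3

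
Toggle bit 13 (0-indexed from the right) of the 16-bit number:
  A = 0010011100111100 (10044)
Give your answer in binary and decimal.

Mask = 1 << 13 = 0010000000000000
Bit 13 of A is 1; XOR with the mask flips it to 0.
  0010011100111100
^ 0010000000000000
------------------
  0000011100111100

Answer: 0000011100111100 (1852)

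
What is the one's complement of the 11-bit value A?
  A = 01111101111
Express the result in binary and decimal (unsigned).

Flip each bit (0->1, 1->0):
  01111101111
  10000010000

Answer: 10000010000 (1040)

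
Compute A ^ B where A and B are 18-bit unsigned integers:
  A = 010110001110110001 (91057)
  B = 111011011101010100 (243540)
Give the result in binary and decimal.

Apply ^ to each column (1 where bits differ):
  010110001110110001
^ 111011011101010100
--------------------
  101101010011100101

Answer: 101101010011100101 (185573)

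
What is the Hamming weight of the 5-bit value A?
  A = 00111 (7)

00111
1-bits at positions (from bit 0 = LSB): 0, 1, 2
Count = 3

Answer: 3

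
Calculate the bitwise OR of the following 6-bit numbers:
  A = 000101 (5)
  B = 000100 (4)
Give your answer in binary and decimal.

Apply | to each column (1 where either bit is 1):
  000101
| 000100
--------
  000101

Answer: 000101 (5)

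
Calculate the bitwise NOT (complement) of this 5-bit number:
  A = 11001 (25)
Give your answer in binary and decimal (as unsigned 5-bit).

Flip each bit (0->1, 1->0):
  11001
  00110

Answer: 00110 (6)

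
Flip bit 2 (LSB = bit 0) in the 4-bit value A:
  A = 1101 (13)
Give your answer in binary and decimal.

Mask = 1 << 2 = 0100
Bit 2 of A is 1; XOR with the mask flips it to 0.
  1101
^ 0100
------
  1001

Answer: 1001 (9)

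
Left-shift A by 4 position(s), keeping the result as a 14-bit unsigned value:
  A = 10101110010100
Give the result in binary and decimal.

Shift left by 4: drop the top 4 bit(s), append 4 zero(s) on the right.
  10101110010100  ->  discard [1010], keep [1110010100], append 0000
= 11100101000000

Answer: 11100101000000 (14656)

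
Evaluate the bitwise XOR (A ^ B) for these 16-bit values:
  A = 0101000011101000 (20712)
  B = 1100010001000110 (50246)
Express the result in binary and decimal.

Apply ^ to each column (1 where bits differ):
  0101000011101000
^ 1100010001000110
------------------
  1001010010101110

Answer: 1001010010101110 (38062)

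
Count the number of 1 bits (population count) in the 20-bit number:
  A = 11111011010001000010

11111011010001000010
1-bits at positions (from bit 0 = LSB): 1, 6, 10, 12, 13, 15, 16, 17, 18, 19
Count = 10

Answer: 10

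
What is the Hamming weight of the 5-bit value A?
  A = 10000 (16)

10000
1-bits at positions (from bit 0 = LSB): 4
Count = 1

Answer: 1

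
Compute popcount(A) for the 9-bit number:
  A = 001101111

001101111
1-bits at positions (from bit 0 = LSB): 0, 1, 2, 3, 5, 6
Count = 6

Answer: 6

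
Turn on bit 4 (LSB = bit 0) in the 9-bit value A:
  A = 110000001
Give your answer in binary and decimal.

Mask = 1 << 4 = 000010000
Bit 4 of A is 0, so OR-ing with the mask flips it to 1.
  110000001
| 000010000
-----------
  110010001

Answer: 110010001 (401)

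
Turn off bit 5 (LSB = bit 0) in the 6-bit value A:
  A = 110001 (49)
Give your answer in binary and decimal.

Mask = ~(1 << 5) = 011111
Bit 5 of A is 1, so AND-ing with the mask clears it to 0.
  110001
& 011111
--------
  010001

Answer: 010001 (17)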